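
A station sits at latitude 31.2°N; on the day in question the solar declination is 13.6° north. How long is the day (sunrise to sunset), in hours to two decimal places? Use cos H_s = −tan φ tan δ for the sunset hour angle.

13.12 hours

−tan φ tan δ = −(0.6056)(0.2419) = -0.1465; H_s = arccos(-0.1465) = 98.42°.
Day length = 2 H_s / 15° h⁻¹ = 196.84° / 15 = 13.123 h.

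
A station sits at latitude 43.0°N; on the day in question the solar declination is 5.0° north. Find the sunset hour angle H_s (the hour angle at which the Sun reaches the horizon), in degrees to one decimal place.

−tan φ tan δ = −(0.9325)(0.0875) = -0.0816; H_s = arccos(-0.0816) = 94.68°.

94.7°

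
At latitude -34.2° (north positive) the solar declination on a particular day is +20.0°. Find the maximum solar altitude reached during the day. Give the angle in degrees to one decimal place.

At local solar noon the hour angle is zero, so the elevation is 90° − |φ − δ| = 90° − |-34.2° − (20.0°)| = 90° − 54.2° = 35.8°.

35.8°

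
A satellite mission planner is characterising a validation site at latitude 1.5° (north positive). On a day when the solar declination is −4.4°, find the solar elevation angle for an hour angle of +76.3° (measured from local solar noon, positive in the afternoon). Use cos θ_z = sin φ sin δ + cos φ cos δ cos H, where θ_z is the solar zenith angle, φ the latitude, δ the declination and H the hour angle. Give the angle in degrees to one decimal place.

13.5°

cos θ_z = sin(1.5°) sin(-4.4°) + cos(1.5°) cos(-4.4°) cos(76.30°) = -0.0020 + 0.2361 = 0.2341.
θ_z = arccos(0.2341) = 76.46°, so the elevation is 90° − 76.46° = 13.54°.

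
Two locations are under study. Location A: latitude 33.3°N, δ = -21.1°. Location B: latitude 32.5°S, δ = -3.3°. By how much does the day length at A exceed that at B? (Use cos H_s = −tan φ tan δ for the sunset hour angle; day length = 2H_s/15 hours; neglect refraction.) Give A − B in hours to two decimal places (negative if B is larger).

-2.24 h

A: H_s = arccos(−tan 33.3° · tan -21.1°) = 75.32°, so 2H_s/15 = 10.0427 h.
B: H_s = arccos(−tan -32.5° · tan -3.3°) = 92.11°, so 2H_s/15 = 12.2813 h.
A − B = 10.0427 − 12.2813 = -2.2386 h.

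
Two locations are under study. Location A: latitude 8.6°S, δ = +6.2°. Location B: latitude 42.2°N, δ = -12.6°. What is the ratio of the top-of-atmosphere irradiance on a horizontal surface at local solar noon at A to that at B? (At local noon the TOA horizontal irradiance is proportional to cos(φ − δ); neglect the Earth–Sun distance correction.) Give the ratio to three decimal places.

A: cos θ_z = cos(-8.6° − (6.2°)) = 0.9668.
B: cos θ_z = cos(42.2° − (-12.6°)) = 0.5764.
Ratio A/B = 0.9668 / 0.5764 = 1.6773.

1.677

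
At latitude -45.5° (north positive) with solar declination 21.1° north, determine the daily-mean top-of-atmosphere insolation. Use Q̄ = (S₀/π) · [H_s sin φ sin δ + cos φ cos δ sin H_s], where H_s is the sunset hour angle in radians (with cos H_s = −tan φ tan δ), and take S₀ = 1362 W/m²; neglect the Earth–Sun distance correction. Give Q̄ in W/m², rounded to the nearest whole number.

cos H_s = −tan(-45.5°) · tan(21.1°) = 0.3927, so H_s = arccos(0.3927) = 66.88°. In radians, H_s = 1.1673.
H_s sin φ sin δ = 1.1673 × -0.7133 × 0.3600 = -0.2997.
cos φ cos δ sin H_s = 0.7009 × 0.9330 × 0.9197 = 0.6014.
Q̄ = (1362/π) × (-0.2997 + 0.6014) = 433.54 × 0.3017 = 130.80 W/m².

131 W/m²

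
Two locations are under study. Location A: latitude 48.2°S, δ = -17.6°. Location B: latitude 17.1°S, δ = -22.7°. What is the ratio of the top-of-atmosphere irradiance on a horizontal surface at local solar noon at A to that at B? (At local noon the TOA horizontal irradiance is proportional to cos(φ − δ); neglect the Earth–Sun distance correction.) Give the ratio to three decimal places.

A: cos θ_z = cos(-48.2° − (-17.6°)) = 0.8607.
B: cos θ_z = cos(-17.1° − (-22.7°)) = 0.9952.
Ratio A/B = 0.8607 / 0.9952 = 0.8649.

0.865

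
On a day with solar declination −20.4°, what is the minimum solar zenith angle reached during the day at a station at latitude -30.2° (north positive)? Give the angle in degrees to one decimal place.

9.8°

At local solar noon the hour angle is zero, so the zenith angle is |φ − δ| = |-30.2° − (-20.4°)| = 9.8°.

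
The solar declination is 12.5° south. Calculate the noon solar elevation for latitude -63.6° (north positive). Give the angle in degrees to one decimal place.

38.9°

At local solar noon the hour angle is zero, so the elevation is 90° − |φ − δ| = 90° − |-63.6° − (-12.5°)| = 90° − 51.1° = 38.9°.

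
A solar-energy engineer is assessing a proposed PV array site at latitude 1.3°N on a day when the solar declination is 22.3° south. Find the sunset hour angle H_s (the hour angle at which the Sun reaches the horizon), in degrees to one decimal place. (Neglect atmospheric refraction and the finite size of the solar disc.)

cos H_s = −tan(1.3°) · tan(-22.3°) = 0.0093, so H_s = arccos(0.0093) = 89.47°.

89.5°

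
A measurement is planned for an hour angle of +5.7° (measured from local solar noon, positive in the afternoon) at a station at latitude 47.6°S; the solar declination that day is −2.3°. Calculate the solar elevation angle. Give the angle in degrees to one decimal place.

44.4°

With φ = -47.6°, δ = -2.3°, H = 5.70°: sin φ sin δ = 0.0296, cos φ cos δ cos H = 0.6704, so cos θ_z = 0.7000.
θ_z = arccos(0.7000) = 45.57°, so the elevation is 90° − 45.57° = 44.43°.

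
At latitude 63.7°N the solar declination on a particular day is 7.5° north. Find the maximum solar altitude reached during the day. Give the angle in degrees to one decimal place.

33.8°

At local solar noon the hour angle is zero, so the elevation is 90° − |φ − δ| = 90° − |63.7° − (7.5°)| = 90° − 56.2° = 33.8°.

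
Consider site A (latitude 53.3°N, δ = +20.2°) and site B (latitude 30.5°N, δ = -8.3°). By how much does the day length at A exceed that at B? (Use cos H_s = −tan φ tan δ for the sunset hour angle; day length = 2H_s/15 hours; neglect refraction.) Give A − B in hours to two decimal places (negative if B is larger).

A: H_s = arccos(−tan 53.3° · tan 20.2°) = 119.58°, so 2H_s/15 = 15.9440 h.
B: H_s = arccos(−tan 30.5° · tan -8.3°) = 85.07°, so 2H_s/15 = 11.3427 h.
A − B = 15.9440 − 11.3427 = 4.6013 h.

+4.60 h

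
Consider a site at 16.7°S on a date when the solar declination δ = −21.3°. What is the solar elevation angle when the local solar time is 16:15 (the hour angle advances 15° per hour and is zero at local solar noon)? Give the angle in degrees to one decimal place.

Hour angle H = 15° × (16.25 − 12) = 63.75°.
cos θ_z = sin φ sin δ + cos φ cos δ cos H = (-0.2874)(-0.3633) + (0.9578)(0.9317)(0.4423) = 0.4991.
θ_z = arccos(0.4991) = 60.06°, so the elevation is 90° − 60.06° = 29.94°.

29.9°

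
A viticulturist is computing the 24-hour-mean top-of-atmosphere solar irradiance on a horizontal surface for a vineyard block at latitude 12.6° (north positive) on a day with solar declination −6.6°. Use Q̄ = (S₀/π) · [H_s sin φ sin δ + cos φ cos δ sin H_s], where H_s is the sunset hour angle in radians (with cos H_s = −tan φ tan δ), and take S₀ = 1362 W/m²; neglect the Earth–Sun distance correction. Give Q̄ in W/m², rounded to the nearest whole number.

403 W/m²

cos H_s = −tan(12.6°) · tan(-6.6°) = 0.0259, so H_s = arccos(0.0259) = 88.52°. In radians, H_s = 1.5450.
H_s sin φ sin δ = 1.5450 × 0.2181 × -0.1149 = -0.0387.
cos φ cos δ sin H_s = 0.9759 × 0.9934 × 0.9997 = 0.9692.
Q̄ = (1362/π) × (-0.0387 + 0.9692) = 433.54 × 0.9305 = 403.41 W/m².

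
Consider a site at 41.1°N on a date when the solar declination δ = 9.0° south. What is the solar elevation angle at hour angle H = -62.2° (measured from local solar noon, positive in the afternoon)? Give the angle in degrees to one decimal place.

14.1°

cos θ_z = sin(41.1°) sin(-9.0°) + cos(41.1°) cos(-9.0°) cos(-62.20°) = -0.1028 + 0.3471 = 0.2443.
θ_z = arccos(0.2443) = 75.86°, so the elevation is 90° − 75.86° = 14.14°.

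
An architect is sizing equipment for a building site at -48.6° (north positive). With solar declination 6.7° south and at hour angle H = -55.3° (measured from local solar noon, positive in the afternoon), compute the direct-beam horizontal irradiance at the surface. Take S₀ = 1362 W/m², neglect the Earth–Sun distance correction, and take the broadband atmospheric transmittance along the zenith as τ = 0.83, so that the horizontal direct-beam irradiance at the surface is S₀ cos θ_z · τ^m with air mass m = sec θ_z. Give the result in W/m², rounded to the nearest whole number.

420 W/m²

cos θ_z = sin(-48.6°) sin(-6.7°) + cos(-48.6°) cos(-6.7°) cos(-55.30°) = 0.0875 + 0.3739 = 0.4614.
Air mass m = 1/cos θ_z = 1/0.4614 = 2.167; τ^m = 0.83^2.167 = 0.6678.
Surface direct beam = 1362 × 0.4614 × 0.6678 = 419.66 W/m².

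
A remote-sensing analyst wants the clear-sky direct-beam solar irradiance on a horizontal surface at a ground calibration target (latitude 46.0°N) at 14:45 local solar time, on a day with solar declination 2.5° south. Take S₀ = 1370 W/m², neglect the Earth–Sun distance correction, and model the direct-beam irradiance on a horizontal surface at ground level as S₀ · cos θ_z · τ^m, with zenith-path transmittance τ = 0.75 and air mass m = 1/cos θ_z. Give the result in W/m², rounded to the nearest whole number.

Hour angle H = 15° × (14.75 − 12) = 41.25°.
cos θ_z = sin φ sin δ + cos φ cos δ cos H = (0.7193)(-0.0436) + (0.6947)(0.9990)(0.7518) = 0.4904.
Air mass m = 1/cos θ_z = 1/0.4904 = 2.039; τ^m = 0.75^2.039 = 0.5562.
Surface direct beam = 1370 × 0.4904 × 0.5562 = 373.68 W/m².

374 W/m²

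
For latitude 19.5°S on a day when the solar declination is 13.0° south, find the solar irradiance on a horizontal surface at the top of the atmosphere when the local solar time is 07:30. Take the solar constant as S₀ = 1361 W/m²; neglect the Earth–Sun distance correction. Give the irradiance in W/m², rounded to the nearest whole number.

Hour angle H = 15° × (7.5 − 12) = -67.50°.
cos θ_z = sin φ sin δ + cos φ cos δ cos H = (-0.3338)(-0.2250) + (0.9426)(0.9744)(0.3827) = 0.4266.
Top-of-atmosphere irradiance = S₀ cos θ_z = 1361 × 0.4266 = 580.60 W/m².

581 W/m²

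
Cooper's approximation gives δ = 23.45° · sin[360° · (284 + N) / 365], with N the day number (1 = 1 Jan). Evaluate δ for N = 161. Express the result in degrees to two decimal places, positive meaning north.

360 × (284 + 161) / 365 = 438.904°; sin(438.904°) = 0.9813.
δ = 23.45 × 0.9813 = 23.011° ≈ +23.01°.

+23.01°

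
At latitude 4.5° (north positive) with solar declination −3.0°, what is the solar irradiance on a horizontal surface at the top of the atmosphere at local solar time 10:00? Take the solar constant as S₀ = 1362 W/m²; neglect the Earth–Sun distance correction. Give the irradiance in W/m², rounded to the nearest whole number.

Hour angle H = 15° × (10 − 12) = -30.00°.
cos θ_z = sin(4.5°) sin(-3.0°) + cos(4.5°) cos(-3.0°) cos(-30.00°) = -0.0041 + 0.8622 = 0.8581.
Top-of-atmosphere irradiance = S₀ cos θ_z = 1362 × 0.8581 = 1168.73 W/m².

1169 W/m²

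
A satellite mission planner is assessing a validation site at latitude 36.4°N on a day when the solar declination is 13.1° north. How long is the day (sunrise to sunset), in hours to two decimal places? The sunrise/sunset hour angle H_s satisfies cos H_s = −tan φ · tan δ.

13.32 hours

−tan φ tan δ = −(0.7373)(0.2327) = -0.1716; H_s = arccos(-0.1716) = 99.88°.
Day length = 2 H_s / 15° h⁻¹ = 199.76° / 15 = 13.317 h.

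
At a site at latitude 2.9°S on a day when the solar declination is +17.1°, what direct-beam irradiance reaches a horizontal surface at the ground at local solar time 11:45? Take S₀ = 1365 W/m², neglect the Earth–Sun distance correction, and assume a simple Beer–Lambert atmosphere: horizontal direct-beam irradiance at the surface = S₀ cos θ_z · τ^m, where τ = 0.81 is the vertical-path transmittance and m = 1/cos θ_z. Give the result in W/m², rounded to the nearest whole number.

1022 W/m²

Hour angle H = 15° × (11.75 − 12) = -3.75°.
With φ = -2.9°, δ = 17.1°, H = -3.75°: sin φ sin δ = -0.0149, cos φ cos δ cos H = 0.9525, so cos θ_z = 0.9376.
Air mass m = 1/cos θ_z = 1/0.9376 = 1.067; τ^m = 0.81^1.067 = 0.7986.
Surface direct beam = 1365 × 0.9376 × 0.7986 = 1022.07 W/m².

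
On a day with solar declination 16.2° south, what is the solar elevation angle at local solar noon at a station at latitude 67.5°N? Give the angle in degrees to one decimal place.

6.3°

At local solar noon the hour angle is zero, so the elevation is 90° − |φ − δ| = 90° − |67.5° − (-16.2°)| = 90° − 83.7° = 6.3°.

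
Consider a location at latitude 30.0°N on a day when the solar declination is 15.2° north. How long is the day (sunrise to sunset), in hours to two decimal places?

cos H_s = −tan(30.0°) · tan(15.2°) = -0.1569, so H_s = arccos(-0.1569) = 99.03°.
Day length = 2 H_s / 15° h⁻¹ = 198.06° / 15 = 13.204 h.

13.20 hours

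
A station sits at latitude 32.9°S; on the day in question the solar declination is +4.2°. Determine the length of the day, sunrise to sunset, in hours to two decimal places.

11.64 hours

cos H_s = −tan(-32.9°) · tan(4.2°) = 0.0475, so H_s = arccos(0.0475) = 87.28°.
Day length = 2 H_s / 15° h⁻¹ = 174.56° / 15 = 11.637 h.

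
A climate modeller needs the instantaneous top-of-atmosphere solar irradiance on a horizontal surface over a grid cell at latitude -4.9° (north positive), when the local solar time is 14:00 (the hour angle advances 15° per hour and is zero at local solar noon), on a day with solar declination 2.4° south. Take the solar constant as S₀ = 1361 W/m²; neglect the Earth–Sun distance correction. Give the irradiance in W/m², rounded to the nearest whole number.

Hour angle H = 15° × (14 − 12) = 30.00°.
cos θ_z = sin φ sin δ + cos φ cos δ cos H = (-0.0854)(-0.0419) + (0.9963)(0.9991)(0.8660) = 0.8656.
Top-of-atmosphere irradiance = S₀ cos θ_z = 1361 × 0.8656 = 1178.08 W/m².

1178 W/m²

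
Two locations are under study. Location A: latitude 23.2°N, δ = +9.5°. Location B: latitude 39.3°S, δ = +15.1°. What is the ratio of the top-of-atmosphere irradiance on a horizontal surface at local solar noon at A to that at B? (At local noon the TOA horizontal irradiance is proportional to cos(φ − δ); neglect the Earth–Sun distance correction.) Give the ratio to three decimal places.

1.669

A: cos θ_z = cos(23.2° − (9.5°)) = 0.9715.
B: cos θ_z = cos(-39.3° − (15.1°)) = 0.5821.
Ratio A/B = 0.9715 / 0.5821 = 1.6690.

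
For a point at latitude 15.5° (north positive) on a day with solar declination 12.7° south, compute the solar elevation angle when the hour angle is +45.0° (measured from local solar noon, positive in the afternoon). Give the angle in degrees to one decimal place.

37.3°

cos θ_z = sin φ sin δ + cos φ cos δ cos H = (0.2672)(-0.2198) + (0.9636)(0.9755)(0.7071) = 0.6059.
θ_z = arccos(0.6059) = 52.71°, so the elevation is 90° − 52.71° = 37.29°.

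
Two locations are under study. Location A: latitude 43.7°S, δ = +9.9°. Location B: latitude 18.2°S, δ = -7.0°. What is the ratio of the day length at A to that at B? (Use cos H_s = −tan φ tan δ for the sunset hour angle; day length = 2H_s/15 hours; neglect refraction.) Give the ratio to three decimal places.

0.871

A: H_s = arccos(−tan -43.7° · tan 9.9°) = 80.40°, so 2H_s/15 = 10.7200 h.
B: H_s = arccos(−tan -18.2° · tan -7.0°) = 92.31°, so 2H_s/15 = 12.3080 h.
Ratio A/B = 10.7200 / 12.3080 = 0.8710.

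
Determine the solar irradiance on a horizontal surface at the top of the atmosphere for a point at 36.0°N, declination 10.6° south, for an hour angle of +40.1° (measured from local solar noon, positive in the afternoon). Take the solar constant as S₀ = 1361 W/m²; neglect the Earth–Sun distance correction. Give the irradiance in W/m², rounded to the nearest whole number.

cos θ_z = sin φ sin δ + cos φ cos δ cos H = (0.5878)(-0.1840) + (0.8090)(0.9829)(0.7649) = 0.5001.
Top-of-atmosphere irradiance = S₀ cos θ_z = 1361 × 0.5001 = 680.64 W/m².

681 W/m²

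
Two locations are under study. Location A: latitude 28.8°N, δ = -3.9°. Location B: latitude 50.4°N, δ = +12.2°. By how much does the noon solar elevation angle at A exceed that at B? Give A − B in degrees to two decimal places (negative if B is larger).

A: 90° − |28.8 − (-3.9)| = 57.30°.
B: 90° − |50.4 − (12.2)| = 51.80°.
A − B = 57.30 − 51.80 = 5.50°.

+5.50°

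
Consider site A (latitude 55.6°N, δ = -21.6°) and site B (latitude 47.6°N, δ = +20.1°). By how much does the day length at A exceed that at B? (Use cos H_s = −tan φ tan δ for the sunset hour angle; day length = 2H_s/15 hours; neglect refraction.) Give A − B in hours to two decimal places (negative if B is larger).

A: H_s = arccos(−tan 55.6° · tan -21.6°) = 54.67°, so 2H_s/15 = 7.2893 h.
B: H_s = arccos(−tan 47.6° · tan 20.1°) = 113.63°, so 2H_s/15 = 15.1507 h.
A − B = 7.2893 − 15.1507 = -7.8614 h.

-7.86 h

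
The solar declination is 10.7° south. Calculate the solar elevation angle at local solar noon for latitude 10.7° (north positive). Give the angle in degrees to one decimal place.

68.6°

At local solar noon the hour angle is zero, so the elevation is 90° − |φ − δ| = 90° − |10.7° − (-10.7°)| = 90° − 21.4° = 68.6°.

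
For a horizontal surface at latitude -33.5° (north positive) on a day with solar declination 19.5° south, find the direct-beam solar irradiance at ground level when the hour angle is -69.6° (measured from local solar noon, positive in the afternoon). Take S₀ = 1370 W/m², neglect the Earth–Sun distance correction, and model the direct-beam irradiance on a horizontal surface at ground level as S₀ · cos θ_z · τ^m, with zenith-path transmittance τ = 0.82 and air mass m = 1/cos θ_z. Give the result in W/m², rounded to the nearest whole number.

With φ = -33.5°, δ = -19.5°, H = -69.60°: sin φ sin δ = 0.1842, cos φ cos δ cos H = 0.2740, so cos θ_z = 0.4582.
Air mass m = 1/cos θ_z = 1/0.4582 = 2.182; τ^m = 0.82^2.182 = 0.6485.
Surface direct beam = 1370 × 0.4582 × 0.6485 = 407.09 W/m².

407 W/m²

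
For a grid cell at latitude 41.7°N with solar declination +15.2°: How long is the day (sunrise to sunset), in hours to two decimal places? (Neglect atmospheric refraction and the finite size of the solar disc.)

The sunset hour angle satisfies cos H_s = −tan φ tan δ = -0.2421, giving H_s = 104.01°.
Day length = 2 H_s / 15° h⁻¹ = 208.02° / 15 = 13.868 h.

13.87 hours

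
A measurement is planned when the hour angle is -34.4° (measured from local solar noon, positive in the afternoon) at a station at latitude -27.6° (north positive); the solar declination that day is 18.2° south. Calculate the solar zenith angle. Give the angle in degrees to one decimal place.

32.9°

With φ = -27.6°, δ = -18.2°, H = -34.40°: sin φ sin δ = 0.1447, cos φ cos δ cos H = 0.6946, so cos θ_z = 0.8393.
θ_z = arccos(0.8393) = 32.93°.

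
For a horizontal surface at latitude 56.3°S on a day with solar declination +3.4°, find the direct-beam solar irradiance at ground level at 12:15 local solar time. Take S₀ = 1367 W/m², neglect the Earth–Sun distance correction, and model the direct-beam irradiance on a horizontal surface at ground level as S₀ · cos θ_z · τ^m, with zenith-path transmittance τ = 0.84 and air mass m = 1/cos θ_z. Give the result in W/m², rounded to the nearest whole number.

Hour angle H = 15° × (12.25 − 12) = 3.75°.
cos θ_z = sin φ sin δ + cos φ cos δ cos H = (-0.8320)(0.0593) + (0.5548)(0.9982)(0.9979) = 0.5033.
Air mass m = 1/cos θ_z = 1/0.5033 = 1.987; τ^m = 0.84^1.987 = 0.7072.
Surface direct beam = 1367 × 0.5033 × 0.7072 = 486.56 W/m².

487 W/m²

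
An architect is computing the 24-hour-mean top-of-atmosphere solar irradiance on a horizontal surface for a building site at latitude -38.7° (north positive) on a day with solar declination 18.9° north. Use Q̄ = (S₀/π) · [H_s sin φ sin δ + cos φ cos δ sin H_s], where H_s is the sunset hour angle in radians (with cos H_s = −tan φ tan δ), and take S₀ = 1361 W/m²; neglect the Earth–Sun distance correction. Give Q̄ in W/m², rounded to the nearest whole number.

−tan φ tan δ = −(-0.8012)(0.3424) = 0.2743; H_s = arccos(0.2743) = 74.08°. In radians, H_s = 1.2929.
H_s sin φ sin δ = 1.2929 × -0.6252 × 0.3239 = -0.2618.
cos φ cos δ sin H_s = 0.7804 × 0.9461 × 0.9616 = 0.7100.
Q̄ = (1361/π) × (-0.2618 + 0.7100) = 433.22 × 0.4482 = 194.17 W/m².

194 W/m²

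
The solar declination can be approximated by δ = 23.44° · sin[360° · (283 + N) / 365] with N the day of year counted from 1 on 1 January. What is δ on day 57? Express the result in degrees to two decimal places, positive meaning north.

360 × (283 + 57) / 365 = 335.342°; sin(335.342°) = -0.4172.
δ = 23.44 × -0.4172 = -9.779° ≈ -9.78°.

-9.78°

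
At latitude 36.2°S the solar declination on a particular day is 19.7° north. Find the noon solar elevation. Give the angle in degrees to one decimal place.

At local solar noon the hour angle is zero, so the elevation is 90° − |φ − δ| = 90° − |-36.2° − (19.7°)| = 90° − 55.9° = 34.1°.

34.1°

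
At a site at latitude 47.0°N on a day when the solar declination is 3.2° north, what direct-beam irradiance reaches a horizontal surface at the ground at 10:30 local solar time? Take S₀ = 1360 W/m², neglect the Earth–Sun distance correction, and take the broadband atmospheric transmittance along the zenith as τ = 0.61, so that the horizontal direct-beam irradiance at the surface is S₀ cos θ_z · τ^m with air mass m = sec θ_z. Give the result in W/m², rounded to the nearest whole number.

Hour angle H = 15° × (10.5 − 12) = -22.50°.
cos θ_z = sin(47.0°) sin(3.2°) + cos(47.0°) cos(3.2°) cos(-22.50°) = 0.0408 + 0.6291 = 0.6699.
Air mass m = 1/cos θ_z = 1/0.6699 = 1.493; τ^m = 0.61^1.493 = 0.4781.
Surface direct beam = 1360 × 0.6699 × 0.4781 = 435.58 W/m².

436 W/m²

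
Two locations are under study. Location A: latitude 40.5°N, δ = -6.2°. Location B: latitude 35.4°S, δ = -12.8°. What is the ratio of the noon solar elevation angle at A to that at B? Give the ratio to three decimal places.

A: 90° − |40.5 − (-6.2)| = 43.30°.
B: 90° − |-35.4 − (-12.8)| = 67.40°.
Ratio A/B = 43.3000 / 67.4000 = 0.6424.

0.642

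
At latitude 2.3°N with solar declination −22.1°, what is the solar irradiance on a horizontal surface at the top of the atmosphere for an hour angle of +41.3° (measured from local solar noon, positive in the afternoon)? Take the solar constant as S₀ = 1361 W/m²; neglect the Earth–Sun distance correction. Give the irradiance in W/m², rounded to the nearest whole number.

cos θ_z = sin(2.3°) sin(-22.1°) + cos(2.3°) cos(-22.1°) cos(41.30°) = -0.0151 + 0.6955 = 0.6804.
Top-of-atmosphere irradiance = S₀ cos θ_z = 1361 × 0.6804 = 926.02 W/m².

926 W/m²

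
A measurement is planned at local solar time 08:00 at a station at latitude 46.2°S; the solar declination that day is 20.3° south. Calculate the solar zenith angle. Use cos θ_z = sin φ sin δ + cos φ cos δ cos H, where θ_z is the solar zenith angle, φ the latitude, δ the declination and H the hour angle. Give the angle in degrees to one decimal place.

Hour angle H = 15° × (8 − 12) = -60.00°.
cos θ_z = sin(-46.2°) sin(-20.3°) + cos(-46.2°) cos(-20.3°) cos(-60.00°) = 0.2504 + 0.3246 = 0.5750.
θ_z = arccos(0.5750) = 54.90°.

54.9°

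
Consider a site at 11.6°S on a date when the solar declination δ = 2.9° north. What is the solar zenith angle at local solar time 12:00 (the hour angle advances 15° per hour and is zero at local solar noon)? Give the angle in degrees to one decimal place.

14.5°

Hour angle H = 15° × (12 − 12) = 0.00°.
cos θ_z = sin(-11.6°) sin(2.9°) + cos(-11.6°) cos(2.9°) cos(0.00°) = -0.0102 + 0.9783 = 0.9681.
θ_z = arccos(0.9681) = 14.51°.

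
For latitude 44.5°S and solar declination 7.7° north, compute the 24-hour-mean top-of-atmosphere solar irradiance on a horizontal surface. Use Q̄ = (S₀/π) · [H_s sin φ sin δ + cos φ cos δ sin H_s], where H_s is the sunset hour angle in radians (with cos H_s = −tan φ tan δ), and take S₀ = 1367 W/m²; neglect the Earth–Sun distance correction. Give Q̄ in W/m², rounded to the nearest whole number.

246 W/m²

The sunset hour angle satisfies cos H_s = −tan φ tan δ = 0.1329, giving H_s = 82.36°. In radians, H_s = 1.4375.
H_s sin φ sin δ = 1.4375 × -0.7009 × 0.1340 = -0.1350.
cos φ cos δ sin H_s = 0.7133 × 0.9910 × 0.9911 = 0.7006.
Q̄ = (1367/π) × (-0.1350 + 0.7006) = 435.13 × 0.5656 = 246.11 W/m².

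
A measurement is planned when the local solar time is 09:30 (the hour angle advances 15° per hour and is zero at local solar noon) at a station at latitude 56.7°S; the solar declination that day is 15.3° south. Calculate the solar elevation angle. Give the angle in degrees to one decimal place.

Hour angle H = 15° × (9.5 − 12) = -37.50°.
cos θ_z = sin φ sin δ + cos φ cos δ cos H = (-0.8358)(-0.2639) + (0.5490)(0.9646)(0.7934) = 0.6407.
θ_z = arccos(0.6407) = 50.16°, so the elevation is 90° − 50.16° = 39.84°.

39.8°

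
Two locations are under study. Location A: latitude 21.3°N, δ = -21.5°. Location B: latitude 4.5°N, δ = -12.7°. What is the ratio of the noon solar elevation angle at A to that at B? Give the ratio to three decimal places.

A: 90° − |21.3 − (-21.5)| = 47.20°.
B: 90° − |4.5 − (-12.7)| = 72.80°.
Ratio A/B = 47.2000 / 72.8000 = 0.6484.

0.648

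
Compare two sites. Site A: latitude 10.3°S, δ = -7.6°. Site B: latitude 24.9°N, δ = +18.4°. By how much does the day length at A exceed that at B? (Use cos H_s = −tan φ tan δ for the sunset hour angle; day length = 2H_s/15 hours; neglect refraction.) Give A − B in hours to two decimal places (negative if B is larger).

A: H_s = arccos(−tan -10.3° · tan -7.6°) = 91.39°, so 2H_s/15 = 12.1853 h.
B: H_s = arccos(−tan 24.9° · tan 18.4°) = 98.88°, so 2H_s/15 = 13.1840 h.
A − B = 12.1853 − 13.1840 = -0.9987 h.

-1.00 h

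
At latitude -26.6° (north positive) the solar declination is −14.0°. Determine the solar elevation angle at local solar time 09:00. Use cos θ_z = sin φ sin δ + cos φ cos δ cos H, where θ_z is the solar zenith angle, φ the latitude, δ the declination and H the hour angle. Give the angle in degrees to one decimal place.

46.2°

Hour angle H = 15° × (9 − 12) = -45.00°.
cos θ_z = sin(-26.6°) sin(-14.0°) + cos(-26.6°) cos(-14.0°) cos(-45.00°) = 0.1083 + 0.6135 = 0.7218.
θ_z = arccos(0.7218) = 43.80°, so the elevation is 90° − 43.80° = 46.20°.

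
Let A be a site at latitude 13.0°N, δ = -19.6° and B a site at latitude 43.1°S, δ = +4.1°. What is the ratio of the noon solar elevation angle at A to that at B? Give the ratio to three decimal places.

1.341

A: 90° − |13.0 − (-19.6)| = 57.40°.
B: 90° − |-43.1 − (4.1)| = 42.80°.
Ratio A/B = 57.4000 / 42.8000 = 1.3411.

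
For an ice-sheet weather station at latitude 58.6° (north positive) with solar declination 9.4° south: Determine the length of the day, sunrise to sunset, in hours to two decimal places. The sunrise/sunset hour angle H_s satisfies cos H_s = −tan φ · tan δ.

9.90 hours

cos H_s = −tan(58.6°) · tan(-9.4°) = 0.2712, so H_s = arccos(0.2712) = 74.26°.
Day length = 2 H_s / 15° h⁻¹ = 148.52° / 15 = 9.901 h.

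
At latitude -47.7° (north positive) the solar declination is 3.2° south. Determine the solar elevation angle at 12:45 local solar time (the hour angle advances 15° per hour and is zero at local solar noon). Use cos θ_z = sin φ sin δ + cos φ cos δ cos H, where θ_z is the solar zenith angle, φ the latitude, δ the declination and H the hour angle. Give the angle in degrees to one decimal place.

44.5°

Hour angle H = 15° × (12.75 − 12) = 11.25°.
With φ = -47.7°, δ = -3.2°, H = 11.25°: sin φ sin δ = 0.0413, cos φ cos δ cos H = 0.6591, so cos θ_z = 0.7004.
θ_z = arccos(0.7004) = 45.54°, so the elevation is 90° − 45.54° = 44.46°.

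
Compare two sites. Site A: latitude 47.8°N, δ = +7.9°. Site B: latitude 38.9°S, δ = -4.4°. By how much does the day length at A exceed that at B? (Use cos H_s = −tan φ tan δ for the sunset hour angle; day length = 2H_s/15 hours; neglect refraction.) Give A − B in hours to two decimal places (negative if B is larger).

+0.70 h

A: H_s = arccos(−tan 47.8° · tan 7.9°) = 98.80°, so 2H_s/15 = 13.1733 h.
B: H_s = arccos(−tan -38.9° · tan -4.4°) = 93.56°, so 2H_s/15 = 12.4747 h.
A − B = 13.1733 − 12.4747 = 0.6986 h.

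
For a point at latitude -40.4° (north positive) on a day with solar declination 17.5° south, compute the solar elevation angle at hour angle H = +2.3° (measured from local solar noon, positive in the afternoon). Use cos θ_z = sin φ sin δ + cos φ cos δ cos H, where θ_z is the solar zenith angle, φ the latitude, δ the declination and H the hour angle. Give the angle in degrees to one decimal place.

67.0°

cos θ_z = sin(-40.4°) sin(-17.5°) + cos(-40.4°) cos(-17.5°) cos(2.30°) = 0.1949 + 0.7257 = 0.9206.
θ_z = arccos(0.9206) = 22.99°, so the elevation is 90° − 22.99° = 67.01°.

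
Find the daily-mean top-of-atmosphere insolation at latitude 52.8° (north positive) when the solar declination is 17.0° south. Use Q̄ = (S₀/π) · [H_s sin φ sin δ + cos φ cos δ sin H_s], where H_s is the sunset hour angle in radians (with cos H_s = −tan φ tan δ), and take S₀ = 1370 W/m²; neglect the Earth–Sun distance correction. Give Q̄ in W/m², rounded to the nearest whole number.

113 W/m²

The sunset hour angle satisfies cos H_s = −tan φ tan δ = 0.4028, giving H_s = 66.25°. In radians, H_s = 1.1563.
H_s sin φ sin δ = 1.1563 × 0.7965 × -0.2924 = -0.2693.
cos φ cos δ sin H_s = 0.6046 × 0.9563 × 0.9153 = 0.5292.
Q̄ = (1370/π) × (-0.2693 + 0.5292) = 436.08 × 0.2599 = 113.34 W/m².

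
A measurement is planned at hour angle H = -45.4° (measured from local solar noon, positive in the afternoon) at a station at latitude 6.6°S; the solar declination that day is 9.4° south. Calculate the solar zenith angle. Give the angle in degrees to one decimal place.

With φ = -6.6°, δ = -9.4°, H = -45.40°: sin φ sin δ = 0.0188, cos φ cos δ cos H = 0.6881, so cos θ_z = 0.7069.
θ_z = arccos(0.7069) = 45.02°.

45.0°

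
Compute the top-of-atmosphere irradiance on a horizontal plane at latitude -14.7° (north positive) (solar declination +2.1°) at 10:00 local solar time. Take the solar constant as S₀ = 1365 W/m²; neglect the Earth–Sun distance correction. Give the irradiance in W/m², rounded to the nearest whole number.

Hour angle H = 15° × (10 − 12) = -30.00°.
cos θ_z = sin φ sin δ + cos φ cos δ cos H = (-0.2538)(0.0366) + (0.9673)(0.9993)(0.8660) = 0.8278.
Top-of-atmosphere irradiance = S₀ cos θ_z = 1365 × 0.8278 = 1129.95 W/m².

1130 W/m²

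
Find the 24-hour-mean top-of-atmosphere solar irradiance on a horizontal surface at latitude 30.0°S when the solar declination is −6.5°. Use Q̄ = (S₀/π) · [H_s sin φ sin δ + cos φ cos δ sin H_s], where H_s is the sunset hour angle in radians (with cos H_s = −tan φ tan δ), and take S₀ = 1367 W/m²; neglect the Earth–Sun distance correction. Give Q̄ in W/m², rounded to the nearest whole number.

−tan φ tan δ = −(-0.5774)(-0.1139) = -0.0658; H_s = arccos(-0.0658) = 93.77°. In radians, H_s = 1.6366.
H_s sin φ sin δ = 1.6366 × -0.5000 × -0.1132 = 0.0926.
cos φ cos δ sin H_s = 0.8660 × 0.9936 × 0.9978 = 0.8586.
Q̄ = (1367/π) × (0.0926 + 0.8586) = 435.13 × 0.9512 = 413.90 W/m².

414 W/m²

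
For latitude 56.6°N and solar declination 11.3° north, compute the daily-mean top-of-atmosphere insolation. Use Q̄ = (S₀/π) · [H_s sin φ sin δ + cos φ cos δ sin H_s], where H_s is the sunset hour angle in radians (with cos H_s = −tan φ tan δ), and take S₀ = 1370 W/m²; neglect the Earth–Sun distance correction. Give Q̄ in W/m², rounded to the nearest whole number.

cos H_s = −tan(56.6°) · tan(11.3°) = -0.3030, so H_s = arccos(-0.3030) = 107.64°. In radians, H_s = 1.8787.
H_s sin φ sin δ = 1.8787 × 0.8348 × 0.1959 = 0.3072.
cos φ cos δ sin H_s = 0.5505 × 0.9806 × 0.9530 = 0.5144.
Q̄ = (1370/π) × (0.3072 + 0.5144) = 436.08 × 0.8216 = 358.28 W/m².

358 W/m²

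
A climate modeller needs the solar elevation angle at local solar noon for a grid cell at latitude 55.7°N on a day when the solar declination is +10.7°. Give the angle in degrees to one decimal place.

At local solar noon the hour angle is zero, so the elevation is 90° − |φ − δ| = 90° − |55.7° − (10.7°)| = 90° − 45.0° = 45.0°.

45.0°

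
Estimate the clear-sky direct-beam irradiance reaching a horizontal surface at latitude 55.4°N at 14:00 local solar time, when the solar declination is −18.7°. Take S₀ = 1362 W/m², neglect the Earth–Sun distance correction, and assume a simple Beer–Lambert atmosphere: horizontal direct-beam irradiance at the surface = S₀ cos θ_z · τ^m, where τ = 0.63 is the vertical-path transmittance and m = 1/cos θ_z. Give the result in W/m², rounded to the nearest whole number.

28 W/m²

Hour angle H = 15° × (14 − 12) = 30.00°.
With φ = 55.4°, δ = -18.7°, H = 30.00°: sin φ sin δ = -0.2639, cos φ cos δ cos H = 0.4658, so cos θ_z = 0.2019.
Air mass m = 1/cos θ_z = 1/0.2019 = 4.953; τ^m = 0.63^4.953 = 0.1014.
Surface direct beam = 1362 × 0.2019 × 0.1014 = 27.88 W/m².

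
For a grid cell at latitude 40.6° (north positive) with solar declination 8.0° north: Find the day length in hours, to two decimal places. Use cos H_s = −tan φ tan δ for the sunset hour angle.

12.92 hours

cos H_s = −tan(40.6°) · tan(8.0°) = -0.1205, so H_s = arccos(-0.1205) = 96.92°.
Day length = 2 H_s / 15° h⁻¹ = 193.84° / 15 = 12.923 h.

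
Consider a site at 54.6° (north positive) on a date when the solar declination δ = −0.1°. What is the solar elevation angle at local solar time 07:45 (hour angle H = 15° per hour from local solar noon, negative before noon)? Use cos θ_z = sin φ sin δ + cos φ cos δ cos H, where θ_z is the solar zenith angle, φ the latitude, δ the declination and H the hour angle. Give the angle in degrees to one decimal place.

14.8°

Hour angle H = 15° × (7.75 − 12) = -63.75°.
With φ = 54.6°, δ = -0.1°, H = -63.75°: sin φ sin δ = -0.0014, cos φ cos δ cos H = 0.2562, so cos θ_z = 0.2548.
θ_z = arccos(0.2548) = 75.24°, so the elevation is 90° − 75.24° = 14.76°.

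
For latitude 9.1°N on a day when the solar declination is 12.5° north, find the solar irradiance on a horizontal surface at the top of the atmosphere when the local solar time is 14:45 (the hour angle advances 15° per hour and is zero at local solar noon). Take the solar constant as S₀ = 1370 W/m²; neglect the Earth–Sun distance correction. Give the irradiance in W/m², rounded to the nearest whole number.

Hour angle H = 15° × (14.75 − 12) = 41.25°.
With φ = 9.1°, δ = 12.5°, H = 41.25°: sin φ sin δ = 0.0342, cos φ cos δ cos H = 0.7248, so cos θ_z = 0.7590.
Top-of-atmosphere irradiance = S₀ cos θ_z = 1370 × 0.7590 = 1039.83 W/m².

1040 W/m²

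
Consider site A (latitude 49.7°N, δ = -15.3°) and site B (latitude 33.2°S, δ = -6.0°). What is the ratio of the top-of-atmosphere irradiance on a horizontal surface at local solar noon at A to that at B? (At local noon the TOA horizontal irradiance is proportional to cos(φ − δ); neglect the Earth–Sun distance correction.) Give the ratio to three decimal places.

0.475

A: cos θ_z = cos(49.7° − (-15.3°)) = 0.4226.
B: cos θ_z = cos(-33.2° − (-6.0°)) = 0.8894.
Ratio A/B = 0.4226 / 0.8894 = 0.4752.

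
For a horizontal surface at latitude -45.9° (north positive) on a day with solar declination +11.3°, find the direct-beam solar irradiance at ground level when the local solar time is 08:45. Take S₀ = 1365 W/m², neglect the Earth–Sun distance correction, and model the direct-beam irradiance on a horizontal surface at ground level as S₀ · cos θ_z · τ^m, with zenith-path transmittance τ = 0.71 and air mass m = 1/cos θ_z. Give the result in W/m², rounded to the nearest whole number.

Hour angle H = 15° × (8.75 − 12) = -48.75°.
cos θ_z = sin φ sin δ + cos φ cos δ cos H = (-0.7181)(0.1959) + (0.6959)(0.9806)(0.6593) = 0.3092.
Air mass m = 1/cos θ_z = 1/0.3092 = 3.234; τ^m = 0.71^3.234 = 0.3303.
Surface direct beam = 1365 × 0.3092 × 0.3303 = 139.41 W/m².

139 W/m²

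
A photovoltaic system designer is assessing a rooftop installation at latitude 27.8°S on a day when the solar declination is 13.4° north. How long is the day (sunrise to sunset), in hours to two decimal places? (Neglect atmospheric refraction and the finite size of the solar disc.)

The sunset hour angle satisfies cos H_s = −tan φ tan δ = 0.1256, giving H_s = 82.78°.
Day length = 2 H_s / 15° h⁻¹ = 165.56° / 15 = 11.037 h.

11.04 hours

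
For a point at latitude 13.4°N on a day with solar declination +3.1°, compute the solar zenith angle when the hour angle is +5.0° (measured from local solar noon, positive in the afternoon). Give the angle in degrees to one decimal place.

With φ = 13.4°, δ = 3.1°, H = 5.00°: sin φ sin δ = 0.0125, cos φ cos δ cos H = 0.9677, so cos θ_z = 0.9802.
θ_z = arccos(0.9802) = 11.42°.

11.4°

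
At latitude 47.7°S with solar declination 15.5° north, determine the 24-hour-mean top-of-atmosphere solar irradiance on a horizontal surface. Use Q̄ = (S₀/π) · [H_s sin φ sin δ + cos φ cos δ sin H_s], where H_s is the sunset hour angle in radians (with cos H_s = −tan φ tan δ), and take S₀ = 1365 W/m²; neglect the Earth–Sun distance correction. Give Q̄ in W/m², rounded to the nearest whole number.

The sunset hour angle satisfies cos H_s = −tan φ tan δ = 0.3048, giving H_s = 72.25°. In radians, H_s = 1.2610.
H_s sin φ sin δ = 1.2610 × -0.7396 × 0.2672 = -0.2492.
cos φ cos δ sin H_s = 0.6730 × 0.9636 × 0.9524 = 0.6176.
Q̄ = (1365/π) × (-0.2492 + 0.6176) = 434.49 × 0.3684 = 160.07 W/m².

160 W/m²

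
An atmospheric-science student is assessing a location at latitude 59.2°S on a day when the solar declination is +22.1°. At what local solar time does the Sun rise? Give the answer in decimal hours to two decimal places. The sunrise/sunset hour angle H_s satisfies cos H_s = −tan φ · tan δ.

cos H_s = −tan(-59.2°) · tan(22.1°) = 0.6812, so H_s = arccos(0.6812) = 47.06°.
Sunrise is at 12 − H_s/15 = 12 − 3.137 = 8.863 h local solar time.

8.86 h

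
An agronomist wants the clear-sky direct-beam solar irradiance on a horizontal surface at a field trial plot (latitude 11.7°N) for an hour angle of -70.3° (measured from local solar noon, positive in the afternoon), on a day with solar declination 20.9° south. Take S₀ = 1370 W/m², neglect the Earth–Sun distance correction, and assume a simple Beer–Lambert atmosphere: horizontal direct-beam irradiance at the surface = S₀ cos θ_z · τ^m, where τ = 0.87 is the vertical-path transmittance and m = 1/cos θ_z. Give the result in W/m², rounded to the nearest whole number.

179 W/m²

cos θ_z = sin(11.7°) sin(-20.9°) + cos(11.7°) cos(-20.9°) cos(-70.30°) = -0.0723 + 0.3084 = 0.2361.
Air mass m = 1/cos θ_z = 1/0.2361 = 4.235; τ^m = 0.87^4.235 = 0.5545.
Surface direct beam = 1370 × 0.2361 × 0.5545 = 179.36 W/m².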